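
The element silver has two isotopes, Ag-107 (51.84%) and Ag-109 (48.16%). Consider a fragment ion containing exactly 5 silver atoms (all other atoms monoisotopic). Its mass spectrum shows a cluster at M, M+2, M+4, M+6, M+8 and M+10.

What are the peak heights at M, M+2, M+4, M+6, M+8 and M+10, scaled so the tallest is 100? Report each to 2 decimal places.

The 5 Ag atoms are independent, so intensities follow the terms of (0.5184 + 0.4816)^5.
P(M) = 0.5184^5 = 0.037439
P(M+2) = 5 × 0.5184^4 × 0.4816^1 = 0.173907
P(M+4) = 10 × 0.5184^3 × 0.4816^2 = 0.323123
P(M+6) = 10 × 0.5184^2 × 0.4816^3 = 0.300185
P(M+8) = 5 × 0.5184^1 × 0.4816^4 = 0.139438
P(M+10) = 0.4816^5 = 0.025908
The M+4 peak is largest (0.323123); scaling to 100 gives 11.59 : 53.82 : 100.00 : 92.90 : 43.15 : 8.02.

11.59 : 53.82 : 100.00 : 92.90 : 43.15 : 8.02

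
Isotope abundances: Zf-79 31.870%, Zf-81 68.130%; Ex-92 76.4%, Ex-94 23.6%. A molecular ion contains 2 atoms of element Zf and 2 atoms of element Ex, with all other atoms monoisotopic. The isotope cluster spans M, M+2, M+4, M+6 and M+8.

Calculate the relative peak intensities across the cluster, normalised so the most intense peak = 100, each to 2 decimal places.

13.69 : 66.97 : 100.00 : 44.22 : 5.97

Element Zf pattern (n=2): 0.10156969 : 0.43426062 : 0.46416969
Element Ex pattern (n=2): 0.583696 : 0.360608 : 0.055696
Convolve the two distributions (both contribute in 2-u steps):
  M: 0.10156969×0.583696 = 0.059286
  M+2: 0.10156969×0.360608 + 0.43426062×0.583696 = 0.290103
  M+4: 0.10156969×0.055696 + 0.43426062×0.360608 + 0.46416969×0.583696 = 0.433189
  M+6: 0.43426062×0.055696 + 0.46416969×0.360608 = 0.191570
  M+8: 0.46416969×0.055696 = 0.025852
Scale to base peak (0.433189) = 100: 13.69 : 66.97 : 100.00 : 44.22 : 5.97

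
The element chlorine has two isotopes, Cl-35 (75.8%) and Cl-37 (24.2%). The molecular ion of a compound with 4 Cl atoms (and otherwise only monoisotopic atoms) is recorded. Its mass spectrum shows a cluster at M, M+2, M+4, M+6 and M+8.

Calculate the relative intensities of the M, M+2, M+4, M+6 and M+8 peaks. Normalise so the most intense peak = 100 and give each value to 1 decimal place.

Expanding (0.758 + 0.242)^4:
P(M) = 0.758^4 = 0.330124
P(M+2) = 4 × 0.758^3 × 0.242^1 = 0.421583
P(M+4) = 6 × 0.758^2 × 0.242^2 = 0.201893
P(M+6) = 4 × 0.758^1 × 0.242^3 = 0.042971
P(M+8) = 0.242^4 = 0.003430
The M+2 peak is largest (0.421583); scaling to 100 gives 78.3 : 100.0 : 47.9 : 10.2 : 0.8.

78.3 : 100.0 : 47.9 : 10.2 : 0.8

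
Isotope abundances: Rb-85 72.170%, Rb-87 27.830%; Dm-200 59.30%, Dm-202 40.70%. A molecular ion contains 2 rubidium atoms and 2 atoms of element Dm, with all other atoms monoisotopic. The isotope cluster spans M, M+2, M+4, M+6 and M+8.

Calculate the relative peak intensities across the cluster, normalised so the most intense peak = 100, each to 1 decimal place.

Rubidium pattern (n=2): 0.52085089 : 0.40169822 : 0.07745089
Element Dm pattern (n=2): 0.351649 : 0.482702 : 0.165649
Convolve the two distributions (both contribute in 2-u steps):
  M: 0.52085089×0.351649 = 0.183157
  M+2: 0.52085089×0.482702 + 0.40169822×0.351649 = 0.392673
  M+4: 0.52085089×0.165649 + 0.40169822×0.482702 + 0.07745089×0.351649 = 0.307414
  M+6: 0.40169822×0.165649 + 0.07745089×0.482702 = 0.103927
  M+8: 0.07745089×0.165649 = 0.012830
Scale to base peak (0.392673) = 100: 46.6 : 100.0 : 78.3 : 26.5 : 3.3

46.6 : 100.0 : 78.3 : 26.5 : 3.3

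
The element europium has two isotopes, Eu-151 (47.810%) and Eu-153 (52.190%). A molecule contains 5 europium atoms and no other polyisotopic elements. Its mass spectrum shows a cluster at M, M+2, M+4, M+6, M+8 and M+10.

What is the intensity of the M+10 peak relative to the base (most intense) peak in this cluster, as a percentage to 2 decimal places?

Term probabilities: M 0.0250, M+2 0.1363, M+4 0.2977, M+6 0.3249, M+8 0.1774, M+10 0.0387. Base peak = M+6.
P(M+6) = C(5,3) × 0.47810^2 × 0.52190^3 = 10 × 0.22857961 × 0.14215492 = 0.324937 (base)
P(M+10) = C(5,5) × 0.47810^0 × 0.52190^5 = 1 × 1.0000 × 0.0387201 = 0.038720
Relative intensity = 0.038720 / 0.324937 × 100 = 11.92

11.92%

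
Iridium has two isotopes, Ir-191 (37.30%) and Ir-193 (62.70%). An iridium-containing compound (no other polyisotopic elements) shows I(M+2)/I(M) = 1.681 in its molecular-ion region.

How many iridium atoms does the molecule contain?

For n independent Ir atoms, I(M+2)/I(M) = n · (abundance Ir-193) / (abundance Ir-191) = n · 0.6270/0.3730.
n = 1.681 × 0.3730/0.6270 = 1.00 ≈ 1

1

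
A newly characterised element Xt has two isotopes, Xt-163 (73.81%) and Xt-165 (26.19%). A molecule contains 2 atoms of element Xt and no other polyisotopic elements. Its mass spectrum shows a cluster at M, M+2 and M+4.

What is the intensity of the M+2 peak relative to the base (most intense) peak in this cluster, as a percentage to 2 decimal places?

Term probabilities: M 0.5448, M+2 0.3866, M+4 0.0686. Base peak = M.
P(M) = C(2,0) × 0.7381^2 × 0.2619^0 = 1 × 0.54479161 × 1.0000 = 0.544792 (base)
P(M+2) = C(2,1) × 0.7381^1 × 0.2619^1 = 2 × 0.7381 × 0.2619 = 0.386617
Relative intensity = 0.386617 / 0.544792 × 100 = 70.97

70.97%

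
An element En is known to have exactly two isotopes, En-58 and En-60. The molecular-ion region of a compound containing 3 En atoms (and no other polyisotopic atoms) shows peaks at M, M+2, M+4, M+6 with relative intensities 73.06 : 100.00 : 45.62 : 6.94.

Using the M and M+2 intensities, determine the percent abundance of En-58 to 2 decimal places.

68.67%

Write p for the En-58 fraction. I(M+2)/I(M) = [C(3,1)·p^2·(1−p)] / p^3 = 3·(1−p)/p = 100.00/73.06 = 1.3687
(1−p)/p = 1.3687/3 = 0.4562  ⇒  p = 1/(1 + 0.4562) = 0.6867
En-58: 68.67%, En-60: 31.33%.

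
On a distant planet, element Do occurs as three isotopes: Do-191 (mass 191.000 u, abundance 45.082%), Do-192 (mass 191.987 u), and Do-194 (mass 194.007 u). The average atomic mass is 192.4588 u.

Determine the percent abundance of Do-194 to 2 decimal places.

Let x and y be the fractions of Do-192 and Do-194. Then x + y = 1 − 0.45082 = 0.54918 and 191.987x + 194.007y = 192.4588 − 0.45082×191.000 = 106.35218.
Substituting: 191.987x + 194.007(0.54918 − x) = 106.35218
(191.987 − 194.007)x = -0.19258426  ⇒  x = 0.09534, y = 0.45384
Do-192: 9.53%, Do-194: 45.38%.

45.38%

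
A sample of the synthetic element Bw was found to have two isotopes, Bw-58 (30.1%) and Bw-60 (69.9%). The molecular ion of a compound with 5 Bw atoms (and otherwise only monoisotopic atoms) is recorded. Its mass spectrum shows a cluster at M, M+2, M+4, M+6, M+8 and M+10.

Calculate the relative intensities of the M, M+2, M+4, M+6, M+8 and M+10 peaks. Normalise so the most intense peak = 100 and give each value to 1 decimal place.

0.7 : 8.0 : 37.1 : 86.1 : 100.0 : 46.4

The 5 Bw atoms are independent, so intensities follow the terms of (0.301 + 0.699)^5.
P(M) = 0.301^5 = 0.002471
P(M+2) = 5 × 0.301^4 × 0.699^1 = 0.028689
P(M+4) = 10 × 0.301^3 × 0.699^2 = 0.133246
P(M+6) = 10 × 0.301^2 × 0.699^3 = 0.309431
P(M+8) = 5 × 0.301^1 × 0.699^4 = 0.359290
P(M+10) = 0.699^5 = 0.166873
The M+8 peak is largest (0.359290); scaling to 100 gives 0.7 : 8.0 : 37.1 : 86.1 : 100.0 : 46.4.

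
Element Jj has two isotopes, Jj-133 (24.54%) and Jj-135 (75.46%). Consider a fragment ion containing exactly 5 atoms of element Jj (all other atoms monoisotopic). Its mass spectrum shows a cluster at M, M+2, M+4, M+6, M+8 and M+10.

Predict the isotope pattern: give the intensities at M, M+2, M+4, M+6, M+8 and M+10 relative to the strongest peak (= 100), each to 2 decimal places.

The 5 Jj atoms are independent, so intensities follow the terms of (0.2454 + 0.7546)^5.
P(M) = 0.2454^5 = 0.000890
P(M+2) = 5 × 0.2454^4 × 0.7546^1 = 0.013683
P(M+4) = 10 × 0.2454^3 × 0.7546^2 = 0.084151
P(M+6) = 10 × 0.2454^2 × 0.7546^3 = 0.258761
P(M+8) = 5 × 0.2454^1 × 0.7546^4 = 0.397843
P(M+10) = 0.7546^5 = 0.244672
The M+8 peak is largest (0.397843); scaling to 100 gives 0.22 : 3.44 : 21.15 : 65.04 : 100.00 : 61.50.

0.22 : 3.44 : 21.15 : 65.04 : 100.00 : 61.50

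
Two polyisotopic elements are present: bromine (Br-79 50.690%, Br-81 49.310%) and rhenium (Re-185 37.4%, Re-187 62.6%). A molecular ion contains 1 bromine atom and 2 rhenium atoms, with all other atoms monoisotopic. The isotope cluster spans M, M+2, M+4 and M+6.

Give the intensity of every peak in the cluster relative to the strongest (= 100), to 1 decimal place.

Bromine pattern (n=1): 0.5069 : 0.4931
Rhenium pattern (n=2): 0.139876 : 0.468248 : 0.391876
Convolve the two distributions (both contribute in 2-u steps):
  M: 0.5069×0.139876 = 0.070903
  M+2: 0.5069×0.468248 + 0.4931×0.139876 = 0.306328
  M+4: 0.5069×0.391876 + 0.4931×0.468248 = 0.429535
  M+6: 0.4931×0.391876 = 0.193234
Scale to base peak (0.429535) = 100: 16.5 : 71.3 : 100.0 : 45.0

16.5 : 71.3 : 100.0 : 45.0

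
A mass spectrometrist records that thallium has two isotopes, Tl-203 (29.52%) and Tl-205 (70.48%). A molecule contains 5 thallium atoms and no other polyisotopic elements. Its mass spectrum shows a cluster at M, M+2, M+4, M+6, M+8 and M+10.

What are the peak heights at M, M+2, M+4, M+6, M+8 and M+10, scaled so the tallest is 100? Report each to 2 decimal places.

0.62 : 7.35 : 35.09 : 83.77 : 100.00 : 47.75

The 5 Tl atoms are independent, so intensities follow the terms of (0.2952 + 0.7048)^5.
P(M) = 0.2952^5 = 0.002242
P(M+2) = 5 × 0.2952^4 × 0.7048^1 = 0.026761
P(M+4) = 10 × 0.2952^3 × 0.7048^2 = 0.127785
P(M+6) = 10 × 0.2952^2 × 0.7048^3 = 0.305092
P(M+8) = 5 × 0.2952^1 × 0.7048^4 = 0.364208
P(M+10) = 0.7048^5 = 0.173912
The M+8 peak is largest (0.364208); scaling to 100 gives 0.62 : 7.35 : 35.09 : 83.77 : 100.00 : 47.75.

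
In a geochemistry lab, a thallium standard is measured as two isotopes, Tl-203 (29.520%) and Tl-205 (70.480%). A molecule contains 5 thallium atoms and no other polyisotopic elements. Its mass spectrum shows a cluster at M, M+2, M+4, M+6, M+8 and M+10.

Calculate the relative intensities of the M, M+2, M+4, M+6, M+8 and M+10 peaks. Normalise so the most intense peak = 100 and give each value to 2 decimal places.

Expanding (0.29520 + 0.70480)^5:
P(M) = 0.29520^5 = 0.002242
P(M+2) = 5 × 0.29520^4 × 0.70480^1 = 0.026761
P(M+4) = 10 × 0.29520^3 × 0.70480^2 = 0.127785
P(M+6) = 10 × 0.29520^2 × 0.70480^3 = 0.305092
P(M+8) = 5 × 0.29520^1 × 0.70480^4 = 0.364208
P(M+10) = 0.70480^5 = 0.173912
The M+8 peak is largest (0.364208); scaling to 100 gives 0.62 : 7.35 : 35.09 : 83.77 : 100.00 : 47.75.

0.62 : 7.35 : 35.09 : 83.77 : 100.00 : 47.75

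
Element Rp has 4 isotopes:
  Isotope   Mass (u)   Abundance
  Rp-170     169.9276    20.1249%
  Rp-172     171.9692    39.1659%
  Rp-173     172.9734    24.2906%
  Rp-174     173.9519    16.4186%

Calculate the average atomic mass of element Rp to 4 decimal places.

The abundance-weighted mean is 0.201249 × 169.9276 + 0.391659 × 171.9692 + 0.242906 × 172.9734 + 0.164186 × 173.9519
= 34.19776 + 67.35328 + 42.01628 + 28.56047 = 172.12779 u

172.1278 u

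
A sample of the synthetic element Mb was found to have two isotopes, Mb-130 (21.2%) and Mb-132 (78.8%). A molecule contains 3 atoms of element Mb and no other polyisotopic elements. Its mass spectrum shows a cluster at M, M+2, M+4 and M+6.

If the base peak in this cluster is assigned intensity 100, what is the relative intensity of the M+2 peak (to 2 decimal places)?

21.71

Binomial terms of (0.212 + 0.788)^3: M 0.0095, M+2 0.1062, M+4 0.3949, M+6 0.4893 → M+6 is the base peak.
P(M+6) = C(3,3) × 0.212^0 × 0.788^3 = 1 × 1.0000 × 0.48930387 = 0.489304 (base)
P(M+2) = C(3,1) × 0.212^2 × 0.788^1 = 3 × 0.044944 × 0.7880 = 0.106248
Relative intensity = 0.106248 / 0.489304 × 100 = 21.71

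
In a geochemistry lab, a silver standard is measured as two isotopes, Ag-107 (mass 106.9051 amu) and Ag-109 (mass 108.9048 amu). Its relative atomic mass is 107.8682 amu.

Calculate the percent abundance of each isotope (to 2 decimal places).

Ag-107: 51.84%, Ag-109: 48.16%

Writing the weighted mean with unknown fraction x of Ag-107:
106.9051·x + 108.9048·(1 − x) = 107.8682
(106.9051 − 108.9048)·x = 107.8682 − 108.9048
x = -1.0366 / -1.9997 = 0.51838 → 51.84% Ag-107, 48.16% Ag-109.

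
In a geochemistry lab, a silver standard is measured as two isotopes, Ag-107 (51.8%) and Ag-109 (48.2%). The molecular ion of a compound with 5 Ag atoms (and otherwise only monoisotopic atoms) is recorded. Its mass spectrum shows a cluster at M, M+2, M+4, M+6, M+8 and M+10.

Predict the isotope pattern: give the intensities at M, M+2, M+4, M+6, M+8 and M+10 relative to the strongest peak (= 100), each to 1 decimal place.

The 5 Ag atoms are independent, so intensities follow the terms of (0.518 + 0.482)^5.
P(M) = 0.518^5 = 0.037295
P(M+2) = 5 × 0.518^4 × 0.482^1 = 0.173515
P(M+4) = 10 × 0.518^3 × 0.482^2 = 0.322911
P(M+6) = 10 × 0.518^2 × 0.482^3 = 0.300470
P(M+8) = 5 × 0.518^1 × 0.482^4 = 0.139794
P(M+10) = 0.482^5 = 0.026016
The M+4 peak is largest (0.322911); scaling to 100 gives 11.5 : 53.7 : 100.0 : 93.1 : 43.3 : 8.1.

11.5 : 53.7 : 100.0 : 93.1 : 43.3 : 8.1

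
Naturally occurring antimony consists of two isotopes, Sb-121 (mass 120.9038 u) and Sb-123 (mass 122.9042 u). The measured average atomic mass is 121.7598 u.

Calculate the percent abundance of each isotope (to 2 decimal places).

Let x be the fractional abundance of Sb-121; then Sb-123 has abundance 1 − x.
120.9038·x + 122.9042·(1 − x) = 121.7598
(120.9038 − 122.9042)·x = 121.7598 − 122.9042
x = -1.1444 / -2.0004 = 0.57209 → 57.21% Sb-121, 42.79% Sb-123.

Sb-121: 57.21%, Sb-123: 42.79%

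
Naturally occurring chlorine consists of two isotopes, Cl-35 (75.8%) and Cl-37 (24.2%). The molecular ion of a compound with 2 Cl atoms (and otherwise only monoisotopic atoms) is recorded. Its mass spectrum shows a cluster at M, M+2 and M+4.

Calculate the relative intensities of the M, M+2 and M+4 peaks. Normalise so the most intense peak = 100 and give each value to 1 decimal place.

Expanding (0.758 + 0.242)^2:
P(M) = 0.758^2 = 0.574564
P(M+2) = 2 × 0.758^1 × 0.242^1 = 0.366872
P(M+4) = 0.242^2 = 0.058564
The M peak is largest (0.574564); scaling to 100 gives 100.0 : 63.9 : 10.2.

100.0 : 63.9 : 10.2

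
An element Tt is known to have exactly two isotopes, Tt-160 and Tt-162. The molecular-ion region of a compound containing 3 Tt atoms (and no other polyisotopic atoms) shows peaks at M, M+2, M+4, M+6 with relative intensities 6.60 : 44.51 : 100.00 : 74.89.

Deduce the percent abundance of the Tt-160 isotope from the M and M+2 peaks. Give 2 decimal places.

If p is the fraction of Tt that is Tt-160, then I(M+2)/I(M) = [C(3,1)·p^2·(1−p)] / p^3 = 3·(1−p)/p = 44.51/6.60 = 6.7439
(1−p)/p = 6.7439/3 = 2.2480  ⇒  p = 1/(1 + 2.2480) = 0.3079
Tt-160: 30.79%, Tt-162: 69.21%.

30.79%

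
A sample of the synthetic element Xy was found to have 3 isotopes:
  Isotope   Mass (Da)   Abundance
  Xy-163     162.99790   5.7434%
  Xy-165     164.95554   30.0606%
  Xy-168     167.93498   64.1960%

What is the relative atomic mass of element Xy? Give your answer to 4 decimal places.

Weight each isotope mass by its fractional abundance: 0.057434 × 162.99790 + 0.300606 × 164.95554 + 0.641960 × 167.93498
= 9.361621 + 49.586625 + 107.807540 = 166.755786 Da

166.7558 Da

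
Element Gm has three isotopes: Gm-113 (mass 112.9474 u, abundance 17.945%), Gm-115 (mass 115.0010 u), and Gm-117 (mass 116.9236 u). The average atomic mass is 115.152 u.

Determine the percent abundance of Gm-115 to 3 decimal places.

55.033%

The remaining 82.055% is split between Gm-115 (fraction x) and Gm-117 (fraction 0.82055 − x).
Substituting: 115.0010x + 116.9236(0.82055 − x) = 94.88358907
(115.0010 − 116.9236)x = -1.05807091  ⇒  x = 0.55033, y = 0.27022
Gm-115: 55.033%, Gm-117: 27.022%.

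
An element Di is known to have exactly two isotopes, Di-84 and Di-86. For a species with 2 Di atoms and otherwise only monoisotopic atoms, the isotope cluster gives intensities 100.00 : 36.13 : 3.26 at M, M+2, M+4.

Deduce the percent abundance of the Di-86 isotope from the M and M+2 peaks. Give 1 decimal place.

Write p for the Di-84 fraction. I(M+2)/I(M) = [C(2,1)·p^1·(1−p)] / p^2 = 2·(1−p)/p = 36.13/100.00 = 0.3613
(1−p)/p = 0.3613/2 = 0.1807  ⇒  p = 1/(1 + 0.1807) = 0.8470
Di-84: 84.7%, Di-86: 15.3%.

15.3%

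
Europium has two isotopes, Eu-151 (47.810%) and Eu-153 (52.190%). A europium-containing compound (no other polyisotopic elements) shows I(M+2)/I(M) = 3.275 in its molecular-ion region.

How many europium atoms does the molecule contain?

3

For n independent Eu atoms, I(M+2)/I(M) = n · (abundance Eu-153) / (abundance Eu-151) = n · 0.52190/0.47810.
n = 3.275 × 0.47810/0.52190 = 3.00 ≈ 3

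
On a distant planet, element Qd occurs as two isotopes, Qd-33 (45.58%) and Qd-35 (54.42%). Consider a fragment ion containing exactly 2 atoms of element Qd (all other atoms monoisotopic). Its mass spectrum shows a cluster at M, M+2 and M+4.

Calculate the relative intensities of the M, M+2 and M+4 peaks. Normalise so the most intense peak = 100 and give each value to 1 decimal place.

41.9 : 100.0 : 59.7

Expanding (0.4558 + 0.5442)^2:
P(M) = 0.4558^2 = 0.207754
P(M+2) = 2 × 0.4558^1 × 0.5442^1 = 0.496093
P(M+4) = 0.5442^2 = 0.296154
The M+2 peak is largest (0.496093); scaling to 100 gives 41.9 : 100.0 : 59.7.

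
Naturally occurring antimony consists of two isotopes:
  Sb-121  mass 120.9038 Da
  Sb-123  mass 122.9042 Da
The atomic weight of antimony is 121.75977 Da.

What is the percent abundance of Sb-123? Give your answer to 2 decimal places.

Writing the weighted mean with unknown fraction x of Sb-121:
120.9038·x + 122.9042·(1 − x) = 121.75977
(120.9038 − 122.9042)·x = 121.75977 − 122.9042
x = -1.14443 / -2.0004 = 0.57210 → 57.21% Sb-121, 42.79% Sb-123.

42.79%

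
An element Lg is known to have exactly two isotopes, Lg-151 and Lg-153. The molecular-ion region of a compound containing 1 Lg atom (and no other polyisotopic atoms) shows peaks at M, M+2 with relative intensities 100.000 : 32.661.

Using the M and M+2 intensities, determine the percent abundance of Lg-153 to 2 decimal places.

24.62%

Write p for the Lg-151 fraction. I(M+2)/I(M) = [C(1,1)·p^0·(1−p)] / p^1 = 1·(1−p)/p = 32.661/100.000 = 0.3266
(1−p)/p = 0.3266/1 = 0.3266  ⇒  p = 1/(1 + 0.3266) = 0.7538
Lg-151: 75.38%, Lg-153: 24.62%.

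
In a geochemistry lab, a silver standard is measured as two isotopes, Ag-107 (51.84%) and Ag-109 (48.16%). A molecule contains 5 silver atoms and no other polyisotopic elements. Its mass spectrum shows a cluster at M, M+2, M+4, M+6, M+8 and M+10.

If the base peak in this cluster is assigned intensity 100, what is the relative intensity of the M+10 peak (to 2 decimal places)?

8.02

Term probabilities: M 0.0374, M+2 0.1739, M+4 0.3231, M+6 0.3002, M+8 0.1394, M+10 0.0259. Base peak = M+4.
P(M+4) = C(5,2) × 0.5184^3 × 0.4816^2 = 10 × 0.13931407 × 0.23193856 = 0.323123 (base)
P(M+10) = C(5,5) × 0.5184^0 × 0.4816^5 = 1 × 1.0000 × 0.02590791 = 0.025908
Relative intensity = 0.025908 / 0.323123 × 100 = 8.02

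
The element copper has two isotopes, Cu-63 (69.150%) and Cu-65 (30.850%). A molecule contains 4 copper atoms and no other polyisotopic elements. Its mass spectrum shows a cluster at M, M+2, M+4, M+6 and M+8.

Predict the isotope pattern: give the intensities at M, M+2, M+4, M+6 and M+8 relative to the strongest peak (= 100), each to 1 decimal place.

The 4 Cu atoms are independent, so intensities follow the terms of (0.69150 + 0.30850)^4.
P(M) = 0.69150^4 = 0.228649
P(M+2) = 4 × 0.69150^3 × 0.30850^1 = 0.408030
P(M+4) = 6 × 0.69150^2 × 0.30850^2 = 0.273052
P(M+6) = 4 × 0.69150^1 × 0.30850^3 = 0.081212
P(M+8) = 0.30850^4 = 0.009058
The M+2 peak is largest (0.408030); scaling to 100 gives 56.0 : 100.0 : 66.9 : 19.9 : 2.2.

56.0 : 100.0 : 66.9 : 19.9 : 2.2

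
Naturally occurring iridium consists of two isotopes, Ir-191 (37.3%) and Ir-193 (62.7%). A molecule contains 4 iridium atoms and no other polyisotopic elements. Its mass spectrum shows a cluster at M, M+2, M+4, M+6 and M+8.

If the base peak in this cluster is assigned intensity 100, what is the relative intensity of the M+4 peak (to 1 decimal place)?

89.2

(0.373 + 0.627)^4 gives M 0.0194, M+2 0.1302, M+4 0.3282, M+6 0.3678, M+8 0.1546; the largest is M+6.
P(M+6) = C(4,3) × 0.373^1 × 0.627^3 = 4 × 0.3730 × 0.24649188 = 0.367766 (base)
P(M+4) = C(4,2) × 0.373^2 × 0.627^2 = 6 × 0.139129 × 0.393129 = 0.328174
Relative intensity = 0.328174 / 0.367766 × 100 = 89.2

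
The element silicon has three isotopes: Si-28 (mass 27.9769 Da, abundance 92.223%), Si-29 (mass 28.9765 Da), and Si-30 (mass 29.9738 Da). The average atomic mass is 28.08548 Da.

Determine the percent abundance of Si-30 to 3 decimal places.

3.092%

The remaining 7.777% is split between Si-29 (fraction x) and Si-30 (fraction 0.07777 − x).
Substituting: 28.9765x + 29.9738(0.07777 − x) = 2.284343513
(28.9765 − 29.9738)x = -0.046718913  ⇒  x = 0.04685, y = 0.03092
Si-29: 4.685%, Si-30: 3.092%.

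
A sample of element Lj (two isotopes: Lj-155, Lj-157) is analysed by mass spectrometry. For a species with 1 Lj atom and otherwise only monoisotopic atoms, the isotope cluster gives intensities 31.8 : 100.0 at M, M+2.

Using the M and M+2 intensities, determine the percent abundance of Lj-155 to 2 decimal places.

24.13%

If p is the fraction of Lj that is Lj-155, then I(M+2)/I(M) = [C(1,1)·p^0·(1−p)] / p^1 = 1·(1−p)/p = 100.0/31.8 = 3.1447
(1−p)/p = 3.1447/1 = 3.1447  ⇒  p = 1/(1 + 3.1447) = 0.2413
Lj-155: 24.13%, Lj-157: 75.87%.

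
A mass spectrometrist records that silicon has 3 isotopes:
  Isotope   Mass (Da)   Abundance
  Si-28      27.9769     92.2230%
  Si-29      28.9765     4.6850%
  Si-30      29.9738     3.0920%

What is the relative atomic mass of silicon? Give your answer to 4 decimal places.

28.0855 Da

The abundance-weighted mean is 0.922230 × 27.9769 + 0.046850 × 28.9765 + 0.030920 × 29.9738
= 25.80114 + 1.35755 + 0.92679 = 28.08548 Da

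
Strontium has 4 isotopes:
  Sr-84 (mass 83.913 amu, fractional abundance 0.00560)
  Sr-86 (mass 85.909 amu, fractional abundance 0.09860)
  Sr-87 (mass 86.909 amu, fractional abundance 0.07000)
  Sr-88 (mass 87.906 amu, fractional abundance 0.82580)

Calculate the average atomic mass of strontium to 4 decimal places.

Weight each isotope mass by its fractional abundance: 0.00560 × 83.913 + 0.09860 × 85.909 + 0.07000 × 86.909 + 0.82580 × 87.906
= 0.46991 + 8.47063 + 6.08363 + 72.59277 = 87.61694 amu

87.6169 amu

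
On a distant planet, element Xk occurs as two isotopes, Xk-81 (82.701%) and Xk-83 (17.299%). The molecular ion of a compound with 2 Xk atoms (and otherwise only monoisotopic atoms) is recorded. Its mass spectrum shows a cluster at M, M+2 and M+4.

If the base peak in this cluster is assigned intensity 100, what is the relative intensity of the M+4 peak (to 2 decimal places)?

Term probabilities: M 0.6839, M+2 0.2861, M+4 0.0299. Base peak = M.
P(M) = C(2,0) × 0.82701^2 × 0.17299^0 = 1 × 0.68394554 × 1.0000 = 0.683946 (base)
P(M+4) = C(2,2) × 0.82701^0 × 0.17299^2 = 1 × 1.0000 × 0.02992554 = 0.029926
Relative intensity = 0.029926 / 0.683946 × 100 = 4.38

4.38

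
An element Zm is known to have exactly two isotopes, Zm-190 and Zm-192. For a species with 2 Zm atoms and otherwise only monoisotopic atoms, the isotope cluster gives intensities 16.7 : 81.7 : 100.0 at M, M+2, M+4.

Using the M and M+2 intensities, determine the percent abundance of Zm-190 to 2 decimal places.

29.02%

Write p for the Zm-190 fraction. I(M+2)/I(M) = [C(2,1)·p^1·(1−p)] / p^2 = 2·(1−p)/p = 81.7/16.7 = 4.8922
(1−p)/p = 4.8922/2 = 2.4461  ⇒  p = 1/(1 + 2.4461) = 0.2902
Zm-190: 29.02%, Zm-192: 70.98%.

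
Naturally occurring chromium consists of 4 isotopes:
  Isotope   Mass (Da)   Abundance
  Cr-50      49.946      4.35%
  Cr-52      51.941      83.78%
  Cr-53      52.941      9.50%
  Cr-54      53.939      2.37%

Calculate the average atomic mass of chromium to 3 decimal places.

Ar = Σ fᵢ·mᵢ = 0.0435 × 49.946 + 0.8378 × 51.941 + 0.0950 × 52.941 + 0.0237 × 53.939
= 2.1727 + 43.5162 + 5.0294 + 1.2784 = 51.9967 Da

51.997 Da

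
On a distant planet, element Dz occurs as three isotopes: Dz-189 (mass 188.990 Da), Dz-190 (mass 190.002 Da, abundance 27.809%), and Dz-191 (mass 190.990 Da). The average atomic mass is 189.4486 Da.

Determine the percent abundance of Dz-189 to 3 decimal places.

The remaining 72.191% is split between Dz-189 (fraction x) and Dz-191 (fraction 0.72191 − x).
Substituting: 188.990x + 190.990(0.72191 − x) = 136.61094382
(188.990 − 190.990)x = -1.26664708  ⇒  x = 0.63332, y = 0.08859
Dz-189: 63.332%, Dz-191: 8.859%.

63.332%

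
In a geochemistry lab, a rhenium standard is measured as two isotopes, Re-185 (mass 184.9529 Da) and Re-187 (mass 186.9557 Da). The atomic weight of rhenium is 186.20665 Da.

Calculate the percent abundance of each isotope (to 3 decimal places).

Re-185: 37.400%, Re-187: 62.600%

Writing the weighted mean with unknown fraction x of Re-185:
184.9529·x + 186.9557·(1 − x) = 186.20665
(184.9529 − 186.9557)·x = 186.20665 − 186.9557
x = -0.74905 / -2.0028 = 0.37400 → 37.400% Re-185, 62.600% Re-187.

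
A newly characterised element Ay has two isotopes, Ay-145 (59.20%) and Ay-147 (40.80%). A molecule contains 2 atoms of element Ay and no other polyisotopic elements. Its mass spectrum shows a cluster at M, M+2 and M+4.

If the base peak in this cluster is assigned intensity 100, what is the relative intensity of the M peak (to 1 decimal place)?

Term probabilities: M 0.3505, M+2 0.4831, M+4 0.1665. Base peak = M+2.
P(M+2) = C(2,1) × 0.5920^1 × 0.4080^1 = 2 × 0.5920 × 0.4080 = 0.483072 (base)
P(M) = C(2,0) × 0.5920^2 × 0.4080^0 = 1 × 0.350464 × 1.0000 = 0.350464
Relative intensity = 0.350464 / 0.483072 × 100 = 72.5

72.5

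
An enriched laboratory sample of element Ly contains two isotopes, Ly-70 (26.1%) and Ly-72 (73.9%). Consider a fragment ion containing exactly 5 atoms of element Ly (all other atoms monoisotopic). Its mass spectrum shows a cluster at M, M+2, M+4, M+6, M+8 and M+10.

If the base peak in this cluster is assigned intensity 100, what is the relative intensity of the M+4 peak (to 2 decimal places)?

(0.261 + 0.739)^5 gives M 0.0012, M+2 0.0171, M+4 0.0971, M+6 0.2749, M+8 0.3892, M+10 0.2204; the largest is M+8.
P(M+8) = C(5,4) × 0.261^1 × 0.739^4 = 5 × 0.2610 × 0.29824815 = 0.389214 (base)
P(M+4) = C(5,2) × 0.261^3 × 0.739^2 = 10 × 0.01777958 × 0.546121 = 0.097098
Relative intensity = 0.097098 / 0.389214 × 100 = 24.95

24.95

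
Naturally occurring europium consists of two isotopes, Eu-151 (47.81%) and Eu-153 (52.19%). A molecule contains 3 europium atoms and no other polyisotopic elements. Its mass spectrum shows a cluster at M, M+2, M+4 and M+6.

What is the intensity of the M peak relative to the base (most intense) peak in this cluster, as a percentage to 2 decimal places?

(0.4781 + 0.5219)^3 gives M 0.1093, M+2 0.3579, M+4 0.3907, M+6 0.1422; the largest is M+4.
P(M+4) = C(3,2) × 0.4781^1 × 0.5219^2 = 3 × 0.4781 × 0.27237961 = 0.390674 (base)
P(M) = C(3,0) × 0.4781^3 × 0.5219^0 = 1 × 0.10928391 × 1.0000 = 0.109284
Relative intensity = 0.109284 / 0.390674 × 100 = 27.97

27.97%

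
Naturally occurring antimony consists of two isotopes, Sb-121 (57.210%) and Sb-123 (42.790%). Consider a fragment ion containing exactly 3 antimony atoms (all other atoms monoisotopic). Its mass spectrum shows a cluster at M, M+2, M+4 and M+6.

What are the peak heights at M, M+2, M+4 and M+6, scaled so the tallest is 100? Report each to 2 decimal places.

44.57 : 100.00 : 74.79 : 18.65

The 3 Sb atoms are independent, so intensities follow the terms of (0.57210 + 0.42790)^3.
P(M) = 0.57210^3 = 0.187247
P(M+2) = 3 × 0.57210^2 × 0.42790^1 = 0.420153
P(M+4) = 3 × 0.57210^1 × 0.42790^2 = 0.314252
P(M+6) = 0.42790^3 = 0.078348
The M+2 peak is largest (0.420153); scaling to 100 gives 44.57 : 100.00 : 74.79 : 18.65.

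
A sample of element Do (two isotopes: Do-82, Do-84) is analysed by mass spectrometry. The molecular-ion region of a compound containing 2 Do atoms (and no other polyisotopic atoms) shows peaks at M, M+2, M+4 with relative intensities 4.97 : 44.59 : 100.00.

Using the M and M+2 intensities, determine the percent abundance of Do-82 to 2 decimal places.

18.23%

Write p for the Do-82 fraction. I(M+2)/I(M) = [C(2,1)·p^1·(1−p)] / p^2 = 2·(1−p)/p = 44.59/4.97 = 8.9718
(1−p)/p = 8.9718/2 = 4.4859  ⇒  p = 1/(1 + 4.4859) = 0.1823
Do-82: 18.23%, Do-84: 81.77%.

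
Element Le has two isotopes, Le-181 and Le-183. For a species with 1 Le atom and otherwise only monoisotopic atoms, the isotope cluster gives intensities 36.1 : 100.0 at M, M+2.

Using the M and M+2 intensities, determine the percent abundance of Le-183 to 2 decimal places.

Write p for the Le-181 fraction. I(M+2)/I(M) = [C(1,1)·p^0·(1−p)] / p^1 = 1·(1−p)/p = 100.0/36.1 = 2.7701
(1−p)/p = 2.7701/1 = 2.7701  ⇒  p = 1/(1 + 2.7701) = 0.2652
Le-181: 26.52%, Le-183: 73.48%.

73.48%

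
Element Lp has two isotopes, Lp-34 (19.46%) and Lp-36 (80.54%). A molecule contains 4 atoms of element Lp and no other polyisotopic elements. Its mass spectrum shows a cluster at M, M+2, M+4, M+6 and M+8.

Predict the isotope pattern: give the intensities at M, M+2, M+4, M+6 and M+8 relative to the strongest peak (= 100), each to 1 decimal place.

0.3 : 5.6 : 35.0 : 96.6 : 100.0

Each Lp atom is independently Lp-34 (p = 0.1946) or Lp-36 (q = 0.8054); the cluster is the binomial expansion (p + q)^4.
P(M) = 0.1946^4 = 0.001434
P(M+2) = 4 × 0.1946^3 × 0.8054^1 = 0.023741
P(M+4) = 6 × 0.1946^2 × 0.8054^2 = 0.147387
P(M+6) = 4 × 0.1946^1 × 0.8054^3 = 0.406666
P(M+8) = 0.8054^4 = 0.420772
The M+8 peak is largest (0.420772); scaling to 100 gives 0.3 : 5.6 : 35.0 : 96.6 : 100.0.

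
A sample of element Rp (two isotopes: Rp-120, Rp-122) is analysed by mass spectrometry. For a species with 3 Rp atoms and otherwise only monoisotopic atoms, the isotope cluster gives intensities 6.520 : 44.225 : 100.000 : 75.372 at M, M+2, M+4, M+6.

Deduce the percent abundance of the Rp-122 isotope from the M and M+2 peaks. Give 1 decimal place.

If p is the fraction of Rp that is Rp-120, then I(M+2)/I(M) = [C(3,1)·p^2·(1−p)] / p^3 = 3·(1−p)/p = 44.225/6.520 = 6.7830
(1−p)/p = 6.7830/3 = 2.2610  ⇒  p = 1/(1 + 2.2610) = 0.3067
Rp-120: 30.7%, Rp-122: 69.3%.

69.3%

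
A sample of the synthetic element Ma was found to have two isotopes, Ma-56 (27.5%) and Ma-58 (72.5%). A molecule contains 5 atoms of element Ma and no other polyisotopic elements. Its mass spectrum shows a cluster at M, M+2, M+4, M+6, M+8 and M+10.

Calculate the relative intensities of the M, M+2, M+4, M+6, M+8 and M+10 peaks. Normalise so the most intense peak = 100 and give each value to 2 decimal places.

Each Ma atom is independently Ma-56 (p = 0.275) or Ma-58 (q = 0.725); the cluster is the binomial expansion (p + q)^5.
P(M) = 0.275^5 = 0.001573
P(M+2) = 5 × 0.275^4 × 0.725^1 = 0.020732
P(M+4) = 10 × 0.275^3 × 0.725^2 = 0.109314
P(M+6) = 10 × 0.275^2 × 0.725^3 = 0.288190
P(M+8) = 5 × 0.275^1 × 0.725^4 = 0.379887
P(M+10) = 0.725^5 = 0.200304
The M+8 peak is largest (0.379887); scaling to 100 gives 0.41 : 5.46 : 28.78 : 75.86 : 100.00 : 52.73.

0.41 : 5.46 : 28.78 : 75.86 : 100.00 : 52.73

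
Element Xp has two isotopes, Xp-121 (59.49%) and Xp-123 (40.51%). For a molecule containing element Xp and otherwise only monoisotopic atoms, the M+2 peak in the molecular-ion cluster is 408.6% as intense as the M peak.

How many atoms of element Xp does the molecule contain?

6

With n Xp atoms, P(M+2)/P(M) = C(n,1)·p^(n−1)q / p^n = n·q/p = n · 0.4051/0.5949.
n = 4.086 × 0.5949/0.4051 = 6.00 ≈ 6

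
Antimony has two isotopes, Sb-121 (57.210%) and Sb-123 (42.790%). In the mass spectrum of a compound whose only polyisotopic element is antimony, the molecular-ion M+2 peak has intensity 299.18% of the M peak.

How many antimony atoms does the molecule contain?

With n Sb atoms, P(M+2)/P(M) = C(n,1)·p^(n−1)q / p^n = n·q/p = n · 0.42790/0.57210.
n = 2.9918 × 0.57210/0.42790 = 4.00 ≈ 4

4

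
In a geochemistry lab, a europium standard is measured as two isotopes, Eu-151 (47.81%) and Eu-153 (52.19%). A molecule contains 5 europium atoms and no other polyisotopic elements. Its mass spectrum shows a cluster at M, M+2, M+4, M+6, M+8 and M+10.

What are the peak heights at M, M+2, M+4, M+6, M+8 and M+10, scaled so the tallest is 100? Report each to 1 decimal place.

Each Eu atom is independently Eu-151 (p = 0.4781) or Eu-153 (q = 0.5219); the cluster is the binomial expansion (p + q)^5.
P(M) = 0.4781^5 = 0.024980
P(M+2) = 5 × 0.4781^4 × 0.5219^1 = 0.136343
P(M+4) = 10 × 0.4781^3 × 0.5219^2 = 0.297667
P(M+6) = 10 × 0.4781^2 × 0.5219^3 = 0.324937
P(M+8) = 5 × 0.4781^1 × 0.5219^4 = 0.177353
P(M+10) = 0.5219^5 = 0.038720
The M+6 peak is largest (0.324937); scaling to 100 gives 7.7 : 42.0 : 91.6 : 100.0 : 54.6 : 11.9.

7.7 : 42.0 : 91.6 : 100.0 : 54.6 : 11.9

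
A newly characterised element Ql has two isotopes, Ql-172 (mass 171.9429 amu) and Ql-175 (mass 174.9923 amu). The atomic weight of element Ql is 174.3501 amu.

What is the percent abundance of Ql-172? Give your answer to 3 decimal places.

21.060%

Let x be the fractional abundance of Ql-172; then Ql-175 has abundance 1 − x.
171.9429·x + 174.9923·(1 − x) = 174.3501
(171.9429 − 174.9923)·x = 174.3501 − 174.9923
x = -0.6422 / -3.0494 = 0.21060 → 21.060% Ql-172, 78.940% Ql-175.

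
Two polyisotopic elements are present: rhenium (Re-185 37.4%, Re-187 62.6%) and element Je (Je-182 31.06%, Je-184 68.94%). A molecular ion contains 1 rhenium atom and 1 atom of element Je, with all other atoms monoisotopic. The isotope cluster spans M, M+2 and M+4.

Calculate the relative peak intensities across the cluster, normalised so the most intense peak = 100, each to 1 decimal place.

Rhenium pattern (n=1): 0.3740 : 0.6260
Element Je pattern (n=1): 0.3106 : 0.6894
Convolve the two distributions (both contribute in 2-u steps):
  M: 0.3740×0.3106 = 0.116164
  M+2: 0.3740×0.6894 + 0.6260×0.3106 = 0.452271
  M+4: 0.6260×0.6894 = 0.431564
Scale to base peak (0.452271) = 100: 25.7 : 100.0 : 95.4

25.7 : 100.0 : 95.4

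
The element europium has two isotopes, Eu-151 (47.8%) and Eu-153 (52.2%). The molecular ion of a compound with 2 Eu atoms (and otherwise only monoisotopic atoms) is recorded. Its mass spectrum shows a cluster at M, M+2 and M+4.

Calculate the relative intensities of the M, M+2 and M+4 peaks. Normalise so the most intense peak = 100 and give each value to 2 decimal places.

Expanding (0.478 + 0.522)^2:
P(M) = 0.478^2 = 0.228484
P(M+2) = 2 × 0.478^1 × 0.522^1 = 0.499032
P(M+4) = 0.522^2 = 0.272484
The M+2 peak is largest (0.499032); scaling to 100 gives 45.79 : 100.00 : 54.60.

45.79 : 100.00 : 54.60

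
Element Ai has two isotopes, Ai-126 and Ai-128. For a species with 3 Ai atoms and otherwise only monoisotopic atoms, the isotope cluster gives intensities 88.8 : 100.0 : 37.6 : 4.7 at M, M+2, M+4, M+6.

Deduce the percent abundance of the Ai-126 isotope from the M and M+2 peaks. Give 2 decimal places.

Let p = fractional abundance of Ai-126. I(M+2)/I(M) = [C(3,1)·p^2·(1−p)] / p^3 = 3·(1−p)/p = 100.0/88.8 = 1.1261
(1−p)/p = 1.1261/3 = 0.3754  ⇒  p = 1/(1 + 0.3754) = 0.7271
Ai-126: 72.71%, Ai-128: 27.29%.

72.71%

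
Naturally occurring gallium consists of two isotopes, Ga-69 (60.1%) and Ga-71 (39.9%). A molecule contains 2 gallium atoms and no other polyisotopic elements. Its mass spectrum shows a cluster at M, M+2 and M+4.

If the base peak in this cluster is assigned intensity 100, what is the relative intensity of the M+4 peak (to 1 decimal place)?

33.2

Binomial terms of (0.601 + 0.399)^2: M 0.3612, M+2 0.4796, M+4 0.1592 → M+2 is the base peak.
P(M+2) = C(2,1) × 0.601^1 × 0.399^1 = 2 × 0.6010 × 0.3990 = 0.479598 (base)
P(M+4) = C(2,2) × 0.601^0 × 0.399^2 = 1 × 1.0000 × 0.159201 = 0.159201
Relative intensity = 0.159201 / 0.479598 × 100 = 33.2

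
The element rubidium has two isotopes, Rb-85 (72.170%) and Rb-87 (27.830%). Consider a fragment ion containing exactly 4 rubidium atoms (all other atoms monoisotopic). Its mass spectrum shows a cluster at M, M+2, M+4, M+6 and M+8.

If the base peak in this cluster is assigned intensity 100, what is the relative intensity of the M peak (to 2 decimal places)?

Binomial terms of (0.72170 + 0.27830)^4: M 0.2713, M+2 0.4184, M+4 0.2420, M+6 0.0622, M+8 0.0060 → M+2 is the base peak.
P(M+2) = C(4,1) × 0.72170^3 × 0.27830^1 = 4 × 0.37589809 × 0.2783 = 0.418450 (base)
P(M) = C(4,0) × 0.72170^4 × 0.27830^0 = 1 × 0.27128565 × 1.0000 = 0.271286
Relative intensity = 0.271286 / 0.418450 × 100 = 64.83

64.83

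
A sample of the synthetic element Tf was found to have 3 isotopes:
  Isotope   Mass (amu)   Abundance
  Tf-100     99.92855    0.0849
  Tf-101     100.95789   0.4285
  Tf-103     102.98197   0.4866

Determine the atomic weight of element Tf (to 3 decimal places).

101.855 amu

Ar = Σ fᵢ·mᵢ = 0.0849 × 99.92855 + 0.4285 × 100.95789 + 0.4866 × 102.98197
= 8.483934 + 43.260456 + 50.111027 = 101.855417 amu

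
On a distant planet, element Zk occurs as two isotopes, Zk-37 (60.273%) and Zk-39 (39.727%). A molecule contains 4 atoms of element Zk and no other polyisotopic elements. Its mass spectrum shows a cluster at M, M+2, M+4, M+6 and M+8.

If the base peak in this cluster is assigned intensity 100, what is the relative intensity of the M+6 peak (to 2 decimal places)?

43.44

Term probabilities: M 0.1320, M+2 0.3479, M+4 0.3440, M+6 0.1512, M+8 0.0249. Base peak = M+2.
P(M+2) = C(4,1) × 0.60273^3 × 0.39727^1 = 4 × 0.21896184 × 0.39727 = 0.347948 (base)
P(M+6) = C(4,3) × 0.60273^1 × 0.39727^3 = 4 × 0.60273 × 0.06269852 = 0.151161
Relative intensity = 0.151161 / 0.347948 × 100 = 43.44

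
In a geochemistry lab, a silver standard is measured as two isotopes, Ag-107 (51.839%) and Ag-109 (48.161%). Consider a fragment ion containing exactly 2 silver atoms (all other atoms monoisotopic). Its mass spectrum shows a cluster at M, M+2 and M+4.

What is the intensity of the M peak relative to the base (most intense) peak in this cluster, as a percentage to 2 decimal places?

Term probabilities: M 0.2687, M+2 0.4993, M+4 0.2319. Base peak = M+2.
P(M+2) = C(2,1) × 0.51839^1 × 0.48161^1 = 2 × 0.51839 × 0.48161 = 0.499324 (base)
P(M) = C(2,0) × 0.51839^2 × 0.48161^0 = 1 × 0.26872819 × 1.0000 = 0.268728
Relative intensity = 0.268728 / 0.499324 × 100 = 53.82

53.82%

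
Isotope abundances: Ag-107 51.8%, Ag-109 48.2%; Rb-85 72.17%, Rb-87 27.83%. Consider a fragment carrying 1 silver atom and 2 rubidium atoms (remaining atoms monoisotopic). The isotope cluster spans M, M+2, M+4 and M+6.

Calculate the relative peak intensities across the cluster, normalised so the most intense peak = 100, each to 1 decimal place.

58.8 : 100.0 : 50.9 : 8.1

Silver pattern (n=1): 0.5180 : 0.4820
Rubidium pattern (n=2): 0.52085089 : 0.40169822 : 0.07745089
Convolve the two distributions (both contribute in 2-u steps):
  M: 0.5180×0.52085089 = 0.269801
  M+2: 0.5180×0.40169822 + 0.4820×0.52085089 = 0.459130
  M+4: 0.5180×0.07745089 + 0.4820×0.40169822 = 0.233738
  M+6: 0.4820×0.07745089 = 0.037331
Scale to base peak (0.459130) = 100: 58.8 : 100.0 : 50.9 : 8.1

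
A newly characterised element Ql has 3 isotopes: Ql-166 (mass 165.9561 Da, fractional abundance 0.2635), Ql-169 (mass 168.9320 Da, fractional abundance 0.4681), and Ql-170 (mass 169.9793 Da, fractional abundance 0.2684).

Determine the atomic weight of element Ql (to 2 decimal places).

168.43 Da

The abundance-weighted mean is 0.2635 × 165.9561 + 0.4681 × 168.9320 + 0.2684 × 169.9793
= 43.72943 + 79.07707 + 45.62244 = 168.42894 Da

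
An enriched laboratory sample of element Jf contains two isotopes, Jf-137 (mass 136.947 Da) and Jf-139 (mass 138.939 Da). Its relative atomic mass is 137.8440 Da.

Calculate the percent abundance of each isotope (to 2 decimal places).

Jf-137: 54.97%, Jf-139: 45.03%

With x = fraction of Jf-137 (so Jf-139 is 1 − x):
136.947·x + 138.939·(1 − x) = 137.8440
(136.947 − 138.939)·x = 137.8440 − 138.939
x = -1.0950 / -1.992 = 0.54970 → 54.97% Jf-137, 45.03% Jf-139.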